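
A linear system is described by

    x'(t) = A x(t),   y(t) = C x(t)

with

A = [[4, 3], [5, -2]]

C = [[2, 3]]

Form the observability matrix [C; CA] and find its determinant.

CA = [[23, 0]]
Observability matrix O = [C; CA] = [[2, 3], [23, 0]]
det(O) = 2·0 - 3·23 = 0 - 69 = -69
Since det(O) ≠ 0, rank(O) = 2 and the system is completely observable.

-69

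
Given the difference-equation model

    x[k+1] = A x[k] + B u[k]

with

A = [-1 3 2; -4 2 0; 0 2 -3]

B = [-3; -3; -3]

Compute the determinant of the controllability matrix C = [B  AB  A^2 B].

2862

AB = [[-12], [6], [3]]
A^2B = [[36], [60], [3]]
Controllability matrix C = [B  AB  A^2B] = [[-3, -12, 36], [-3, 6, 60], [-3, 3, 3]]
Expanding along the first row, det(C) = (-3)·(6·3 - 60·3) - (-12)·((-3)·3 - 60·(-3)) + 36·((-3)·3 - 6·(-3)) = (-3)·(-162) - (-12)·171 + 36·9 = 2862
Since det(C) ≠ 0, rank(C) = 3 and the system is completely controllable.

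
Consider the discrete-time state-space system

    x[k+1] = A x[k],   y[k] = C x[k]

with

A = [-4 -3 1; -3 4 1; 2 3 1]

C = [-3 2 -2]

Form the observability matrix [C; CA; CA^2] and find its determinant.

-1499

CA = [[2, 11, -3]]
CA^2 = [[-47, 29, 10]]
Observability matrix O = [C; CA; CA^2] = [[-3, 2, -2], [2, 11, -3], [-47, 29, 10]]
Expanding along the first row, det(O) = (-3)·(11·10 - (-3)·29) - 2·(2·10 - (-3)·(-47)) + (-2)·(2·29 - 11·(-47)) = (-3)·197 - 2·(-121) + (-2)·575 = -1499
Since det(O) ≠ 0, rank(O) = 3 and the system is completely observable.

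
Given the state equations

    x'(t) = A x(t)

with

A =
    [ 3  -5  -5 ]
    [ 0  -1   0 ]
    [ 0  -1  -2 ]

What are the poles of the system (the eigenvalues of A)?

-2, -1, 3

det(sI - A) = s^3 - (tr A)s^2 + (M11 + M22 + M33)s - det A, where Mii is the 2×2 principal minor of A obtained by deleting row i and column i.
tr A = 3 + (-1) + (-2) = 0; M11 = (-1)·(-2) - 0·(-1) = 2 - 0 = 2; M22 = 3·(-2) - (-5)·0 = -6 - 0 = -6; M33 = 3·(-1) - (-5)·0 = -3 - 0 = -3; sum of minors = -7.
det A = 3·((-1)·(-2) - 0·(-1)) - (-5)·(0·(-2) - 0·0) + (-5)·(0·(-1) - (-1)·0) = 3·2 - (-5)·0 + (-5)·0 = 6.
So p(s) = det(sI - A) = s^3 - 7s - 6.
Rational-root test: any integer root divides -6. Testing small divisors, s = -1 works: p(-1) = -1 + 0 + 7 + (-6) = 0, so (s + 1) is a factor.
Dividing, p(s) = (s + 1)(s^2 - s - 6).
Factor s^2 - s - 6: two numbers with sum 1 and product -6 are 3 and -2, so s^2 - s - 6 = (s - 3)(s + 2).
Hence p(s) = (s - 3) (s + 1) (s + 2), with roots -2, -1, 3.
At least one eigenvalue has non-negative real part, so the system is not asymptotically stable.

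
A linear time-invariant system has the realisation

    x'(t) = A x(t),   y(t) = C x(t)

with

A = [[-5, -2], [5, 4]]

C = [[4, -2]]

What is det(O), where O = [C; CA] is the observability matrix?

-124

CA = [[-30, -16]]
Observability matrix O = [C; CA] = [[4, -2], [-30, -16]]
det(O) = 4·(-16) - (-2)·(-30) = -64 - 60 = -124
Since det(O) ≠ 0, rank(O) = 2 and the system is completely observable.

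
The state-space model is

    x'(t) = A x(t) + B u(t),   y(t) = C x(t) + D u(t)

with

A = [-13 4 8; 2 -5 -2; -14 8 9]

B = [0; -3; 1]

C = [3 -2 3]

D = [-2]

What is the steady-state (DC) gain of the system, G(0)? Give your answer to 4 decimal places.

-30.4667

G(0) = C(-A)^{-1}B + D = -C A^{-1} B + D.
det A = -15, so A^{-1} = (1/-15)·adj(A) = [[29/15, -28/15, -32/15], [-2/3, 1/3, 2/3], [18/5, -16/5, -19/5]]
A^{-1} B = [52/15, -1/3, 29/5]^T
C A^{-1} B = 427/15
G(0) = D - C A^{-1} B = -2 - (427/15) = -457/15 ≈ -30.4667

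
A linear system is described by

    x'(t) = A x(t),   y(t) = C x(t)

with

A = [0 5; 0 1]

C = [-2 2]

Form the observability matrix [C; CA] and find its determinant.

16

CA = [[0, -8]]
Observability matrix O = [C; CA] = [[-2, 2], [0, -8]]
det(O) = (-2)·(-8) - 2·0 = 16 - 0 = 16
Since det(O) ≠ 0, rank(O) = 2 and the system is completely observable.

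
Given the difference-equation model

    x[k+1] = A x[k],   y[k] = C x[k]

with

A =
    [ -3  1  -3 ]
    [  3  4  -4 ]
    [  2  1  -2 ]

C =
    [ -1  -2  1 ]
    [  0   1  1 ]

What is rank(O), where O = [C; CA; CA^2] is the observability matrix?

3

CA = [[-1, -8, 9], [5, 5, -6]]
CA^2 = [[-3, -24, 17], [-12, 19, -23]]
Observability matrix O = [C; CA; CA^2] = [[-1, -2, 1], [0, 1, 1], [-1, -8, 9], [5, 5, -6], [-3, -24, 17], [-12, 19, -23]]
Take the 3×3 submatrix of O formed by rows 1, 2, 3: [[-1, -2, 1], [0, 1, 1], [-1, -8, 9]]. Its determinant is (-1)·(1·9 - 1·(-8)) - (-2)·(0·9 - 1·(-1)) + 1·(0·(-8) - 1·(-1)) = (-1)·17 - (-2)·1 + 1·1 = -14 ≠ 0.
So rank(O) ≥ 3; since O has 3 columns, rank(O) = 3.
rank(O) = 3 = n, so the pair (A, C) is completely observable.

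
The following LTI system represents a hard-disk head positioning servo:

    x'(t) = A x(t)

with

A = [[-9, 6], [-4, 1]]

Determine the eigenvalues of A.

-5, -3

det(sI - A) = s^2 - (tr A)s + det A, with tr A = (-9) + 1 = -8 and det A = (-9)·1 - 6·(-4) = -9 - (-24) = 15.
So p(s) = det(sI - A) = s^2 + 8s + 15.
Factor s^2 + 8s + 15: two numbers with sum -8 and product 15 are -3 and -5, so s^2 + 8s + 15 = (s + 3)(s + 5).
Hence p(s) = (s + 3) (s + 5), with roots -5, -3.
All eigenvalues have negative real part, so the system is asymptotically stable.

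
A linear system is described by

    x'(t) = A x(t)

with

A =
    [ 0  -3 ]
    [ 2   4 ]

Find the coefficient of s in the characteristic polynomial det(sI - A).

For a 2×2 matrix, det(sI - A) = s^2 - (tr A)s + det A.
tr A = 4, det A = 6.
So p(s) = s^2 - 4s + 6.
The coefficient of s is -4.

-4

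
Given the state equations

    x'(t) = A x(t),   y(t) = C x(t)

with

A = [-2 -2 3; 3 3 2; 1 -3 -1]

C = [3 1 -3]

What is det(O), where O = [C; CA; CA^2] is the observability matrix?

CA = [[-6, 6, 14]]
CA^2 = [[44, -12, -20]]
Observability matrix O = [C; CA; CA^2] = [[3, 1, -3], [-6, 6, 14], [44, -12, -20]]
Expanding along the first row, det(O) = 3·(6·(-20) - 14·(-12)) - 1·((-6)·(-20) - 14·44) + (-3)·((-6)·(-12) - 6·44) = 3·48 - 1·(-496) + (-3)·(-192) = 1216
Since det(O) ≠ 0, rank(O) = 3 and the system is completely observable.

1216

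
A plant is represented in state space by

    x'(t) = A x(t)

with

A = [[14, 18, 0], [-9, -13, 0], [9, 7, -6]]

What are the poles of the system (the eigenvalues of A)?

-6, -4, 5

det(sI - A) = s^3 - (tr A)s^2 + (M11 + M22 + M33)s - det A, where Mii is the 2×2 principal minor of A obtained by deleting row i and column i.
tr A = 14 + (-13) + (-6) = -5; M11 = (-13)·(-6) - 0·7 = 78 - 0 = 78; M22 = 14·(-6) - 0·9 = -84 - 0 = -84; M33 = 14·(-13) - 18·(-9) = -182 - (-162) = -20; sum of minors = -26.
det A = 14·((-13)·(-6) - 0·7) - 18·((-9)·(-6) - 0·9) + 0·((-9)·7 - (-13)·9) = 14·78 - 18·54 + 0·54 = 120.
So p(s) = det(sI - A) = s^3 + 5s^2 - 26s - 120.
Rational-root test: any integer root divides -120. Testing small divisors, s = -4 works: p(-4) = -64 + 80 + 104 + (-120) = 0, so (s + 4) is a factor.
Dividing, p(s) = (s + 4)(s^2 + s - 30).
Factor s^2 + s - 30: two numbers with sum -1 and product -30 are 5 and -6, so s^2 + s - 30 = (s - 5)(s + 6).
Hence p(s) = (s - 5) (s + 4) (s + 6), with roots -6, -4, 5.
At least one eigenvalue has non-negative real part, so the system is not asymptotically stable.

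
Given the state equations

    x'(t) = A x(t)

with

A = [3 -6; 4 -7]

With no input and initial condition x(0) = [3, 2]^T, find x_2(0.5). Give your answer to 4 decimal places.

1.2131

det(sI - A) = s^2 - (tr A)s + det A, with tr A = 3 + (-7) = -4 and det A = 3·(-7) - (-6)·4 = -21 - (-24) = 3.
So p(s) = det(sI - A) = s^2 + 4s + 3.
Factor s^2 + 4s + 3: two numbers with sum -4 and product 3 are -1 and -3, so s^2 + 4s + 3 = (s + 1)(s + 3).
Hence p(s) = (s + 1) (s + 3), with roots -3, -1.
The eigenvalues -3, -1 are distinct and real, so A is diagonalisable and x(t) = e^{At} x(0) = V diag(e^{λ_i t}) V^{-1} x(0), where the columns of V are the eigenvectors.
λ = -3: A - (-3)I = [[6, -6], [4, -4]]. Row 1 gives 6·v1 + (-6)·v2 = 0, so take v_1 = [1, 1]^T.
λ = -1: A - (-1)I = [[4, -6], [4, -6]]. Row 1 gives 4·v1 + (-6)·v2 = 0, so take v_2 = [-3, -2]^T.
V = [v_1 v_2] = [[1, -3], [1, -2]] has det V = 1, so V^{-1} = adj(V)/det V = [[-2, 3], [-1, 1]].
Modal coordinates z(0) = V^{-1} x(0): (-2)·3 + 3·2 = 0; (-1)·3 + 1·2 = -1; so z(0) = [0, -1]^T.
x_2(t) = Σ_i (v_i)_2 · z_i(0) · e^{λ_i t} (row 2 of V times the modal terms).
x_2(0.5) = 1·0·e^{-3·0.5} + (-2)·(-1)·e^{-1·0.5} = 0·0.223130 + 2·0.606531 = 1.2131.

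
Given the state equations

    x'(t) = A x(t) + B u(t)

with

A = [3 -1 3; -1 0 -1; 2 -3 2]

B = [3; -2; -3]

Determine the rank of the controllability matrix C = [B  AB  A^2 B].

3

AB = [[2], [0], [6]]
A^2B = [[24], [-8], [16]]
Controllability matrix C = [B  AB  A^2B] = [[3, 2, 24], [-2, 0, -8], [-3, 6, 16]]
det(C) = 3·(0·16 - (-8)·6) - 2·((-2)·16 - (-8)·(-3)) + 24·((-2)·6 - 0·(-3)) = 3·48 - 2·(-56) + 24·(-12) = -32 ≠ 0, so rank(C) = 3.
rank(C) = 3 = n, so the pair (A, B) is completely controllable.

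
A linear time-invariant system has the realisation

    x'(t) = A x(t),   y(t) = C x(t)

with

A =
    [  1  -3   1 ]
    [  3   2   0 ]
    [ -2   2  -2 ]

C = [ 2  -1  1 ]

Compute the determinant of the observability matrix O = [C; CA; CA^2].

CA = [[-3, -6, 0]]
CA^2 = [[-21, -3, -3]]
Observability matrix O = [C; CA; CA^2] = [[2, -1, 1], [-3, -6, 0], [-21, -3, -3]]
Expanding along the first row, det(O) = 2·((-6)·(-3) - 0·(-3)) - (-1)·((-3)·(-3) - 0·(-21)) + 1·((-3)·(-3) - (-6)·(-21)) = 2·18 - (-1)·9 + 1·(-117) = -72
Since det(O) ≠ 0, rank(O) = 3 and the system is completely observable.

-72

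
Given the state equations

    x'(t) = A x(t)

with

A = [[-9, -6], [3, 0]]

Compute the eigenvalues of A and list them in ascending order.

-6, -3

det(sI - A) = s^2 - (tr A)s + det A, with tr A = (-9) + 0 = -9 and det A = (-9)·0 - (-6)·3 = 0 - (-18) = 18.
So p(s) = det(sI - A) = s^2 + 9s + 18.
Factor s^2 + 9s + 18: two numbers with sum -9 and product 18 are -3 and -6, so s^2 + 9s + 18 = (s + 3)(s + 6).
Hence p(s) = (s + 3) (s + 6), with roots -6, -3.
All eigenvalues have negative real part, so the system is asymptotically stable.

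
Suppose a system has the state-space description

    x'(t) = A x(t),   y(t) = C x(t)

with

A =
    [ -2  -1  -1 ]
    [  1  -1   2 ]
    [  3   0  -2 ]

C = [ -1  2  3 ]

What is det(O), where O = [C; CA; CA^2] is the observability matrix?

-161

CA = [[13, -1, -1]]
CA^2 = [[-30, -12, -13]]
Observability matrix O = [C; CA; CA^2] = [[-1, 2, 3], [13, -1, -1], [-30, -12, -13]]
Expanding along the first row, det(O) = (-1)·((-1)·(-13) - (-1)·(-12)) - 2·(13·(-13) - (-1)·(-30)) + 3·(13·(-12) - (-1)·(-30)) = (-1)·1 - 2·(-199) + 3·(-186) = -161
Since det(O) ≠ 0, rank(O) = 3 and the system is completely observable.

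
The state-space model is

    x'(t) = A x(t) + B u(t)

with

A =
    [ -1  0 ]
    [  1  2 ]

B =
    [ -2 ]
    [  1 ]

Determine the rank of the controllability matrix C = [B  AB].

AB = [[2], [0]]
Controllability matrix C = [B  AB] = [[-2, 2], [1, 0]]
det(C) = (-2)·0 - 2·1 = 0 - 2 = -2 ≠ 0, so rank(C) = 2.
rank(C) = 2 = n, so the pair (A, B) is completely controllable.

2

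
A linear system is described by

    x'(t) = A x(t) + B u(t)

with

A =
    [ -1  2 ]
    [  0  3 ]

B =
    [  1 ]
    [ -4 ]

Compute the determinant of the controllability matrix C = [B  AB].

-48

AB = [[-9], [-12]]
Controllability matrix C = [B  AB] = [[1, -9], [-4, -12]]
det(C) = 1·(-12) - (-9)·(-4) = -12 - 36 = -48
Since det(C) ≠ 0, rank(C) = 2 and the system is completely controllable.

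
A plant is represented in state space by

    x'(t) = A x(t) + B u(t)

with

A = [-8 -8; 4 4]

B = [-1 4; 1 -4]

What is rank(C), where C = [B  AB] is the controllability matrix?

1

AB = [[0, 0], [0, 0]]
Controllability matrix C = [B  AB] = [[-1, 4, 0, 0], [1, -4, 0, 0]]
Every column of C is a scalar multiple of column 1 = [-1, 1] (multipliers 1, -4, 0, 0), so the columns span a one-dimensional space.
C ≠ 0, hence rank(C) = 1.
rank(C) = 1 < n = 2, so the pair (A, B) is not completely controllable.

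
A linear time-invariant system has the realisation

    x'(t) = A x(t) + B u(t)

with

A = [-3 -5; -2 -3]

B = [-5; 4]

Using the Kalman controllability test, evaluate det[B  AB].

30

AB = [[-5], [-2]]
Controllability matrix C = [B  AB] = [[-5, -5], [4, -2]]
det(C) = (-5)·(-2) - (-5)·4 = 10 - (-20) = 30
Since det(C) ≠ 0, rank(C) = 2 and the system is completely controllable.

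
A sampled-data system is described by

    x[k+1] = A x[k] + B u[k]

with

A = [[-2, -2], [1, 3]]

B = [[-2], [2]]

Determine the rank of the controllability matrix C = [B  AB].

2

AB = [[0], [4]]
Controllability matrix C = [B  AB] = [[-2, 0], [2, 4]]
det(C) = (-2)·4 - 0·2 = -8 - 0 = -8 ≠ 0, so rank(C) = 2.
rank(C) = 2 = n, so the pair (A, B) is completely controllable.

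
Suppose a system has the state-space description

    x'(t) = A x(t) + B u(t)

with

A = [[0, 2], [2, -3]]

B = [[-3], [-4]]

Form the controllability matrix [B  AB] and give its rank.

AB = [[-8], [6]]
Controllability matrix C = [B  AB] = [[-3, -8], [-4, 6]]
det(C) = (-3)·6 - (-8)·(-4) = -18 - 32 = -50 ≠ 0, so rank(C) = 2.
rank(C) = 2 = n, so the pair (A, B) is completely controllable.

2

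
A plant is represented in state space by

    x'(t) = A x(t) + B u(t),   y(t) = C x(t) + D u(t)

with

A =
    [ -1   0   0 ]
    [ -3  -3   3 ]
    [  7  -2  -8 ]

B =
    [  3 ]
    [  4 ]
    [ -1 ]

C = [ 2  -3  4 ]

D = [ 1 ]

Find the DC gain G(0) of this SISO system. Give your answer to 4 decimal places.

G(0) = C(-A)^{-1}B + D = -C A^{-1} B + D.
det A = -30, so A^{-1} = (1/-30)·adj(A) = [[-1, 0, 0], [1/10, -4/15, -1/10], [-9/10, 1/15, -1/10]]
A^{-1} B = [-3, -2/3, -7/3]^T
C A^{-1} B = -40/3
G(0) = D - C A^{-1} B = 1 - (-40/3) = 43/3 ≈ 14.3333

14.3333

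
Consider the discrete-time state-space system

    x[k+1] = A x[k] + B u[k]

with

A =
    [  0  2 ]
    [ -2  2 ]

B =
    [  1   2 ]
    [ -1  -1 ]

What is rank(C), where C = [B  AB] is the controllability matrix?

AB = [[-2, -2], [-4, -6]]
Controllability matrix C = [B  AB] = [[1, 2, -2, -2], [-1, -1, -4, -6]]
Take the 2×2 submatrix of C formed by columns 1, 2: [[1, 2], [-1, -1]]. Its determinant is 1·(-1) - 2·(-1) = -1 - (-2) = 1 ≠ 0.
So rank(C) ≥ 2; since C has 2 rows, rank(C) = 2.
rank(C) = 2 = n, so the pair (A, B) is completely controllable.

2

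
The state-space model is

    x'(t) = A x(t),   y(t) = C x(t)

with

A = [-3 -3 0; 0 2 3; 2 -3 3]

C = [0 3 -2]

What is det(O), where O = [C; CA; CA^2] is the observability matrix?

1350

CA = [[-4, 12, 3]]
CA^2 = [[18, 27, 45]]
Observability matrix O = [C; CA; CA^2] = [[0, 3, -2], [-4, 12, 3], [18, 27, 45]]
Expanding along the first row, det(O) = 0·(12·45 - 3·27) - 3·((-4)·45 - 3·18) + (-2)·((-4)·27 - 12·18) = 0·459 - 3·(-234) + (-2)·(-324) = 1350
Since det(O) ≠ 0, rank(O) = 3 and the system is completely observable.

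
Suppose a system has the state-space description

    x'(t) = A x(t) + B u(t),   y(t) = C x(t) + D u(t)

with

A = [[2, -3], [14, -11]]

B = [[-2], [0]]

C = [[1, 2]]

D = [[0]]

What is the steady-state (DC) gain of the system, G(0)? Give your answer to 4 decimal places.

-3.9000

G(0) = C(-A)^{-1}B + D = -C A^{-1} B + D.
det A = 20, so A^{-1} = (1/20)·adj(A) = [[-11/20, 3/20], [-7/10, 1/10]]
A^{-1} B = [11/10, 7/5]^T
C A^{-1} B = 39/10
G(0) = D - C A^{-1} B = 0 - (39/10) = -39/10 ≈ -3.9000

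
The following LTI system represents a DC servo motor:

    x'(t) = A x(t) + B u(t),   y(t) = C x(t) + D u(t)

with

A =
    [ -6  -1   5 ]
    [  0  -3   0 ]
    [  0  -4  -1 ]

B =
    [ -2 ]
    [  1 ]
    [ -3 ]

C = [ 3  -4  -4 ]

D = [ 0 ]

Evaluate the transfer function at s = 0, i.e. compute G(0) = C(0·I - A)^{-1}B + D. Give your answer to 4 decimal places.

G(0) = C(-A)^{-1}B + D = -C A^{-1} B + D.
det A = -18, so A^{-1} = (1/-18)·adj(A) = [[-1/6, 7/6, -5/6], [0, -1/3, 0], [0, 4/3, -1]]
A^{-1} B = [4, -1/3, 13/3]^T
C A^{-1} B = -4
G(0) = D - C A^{-1} B = 0 - (-4) = 4

4.0000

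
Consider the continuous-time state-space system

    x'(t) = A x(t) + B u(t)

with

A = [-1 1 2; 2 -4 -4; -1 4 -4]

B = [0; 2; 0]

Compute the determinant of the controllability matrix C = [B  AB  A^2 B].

AB = [[2], [-8], [8]]
A^2B = [[6], [4], [-66]]
Controllability matrix C = [B  AB  A^2B] = [[0, 2, 6], [2, -8, 4], [0, 8, -66]]
Expanding along the first row, det(C) = 0·((-8)·(-66) - 4·8) - 2·(2·(-66) - 4·0) + 6·(2·8 - (-8)·0) = 0·496 - 2·(-132) + 6·16 = 360
Since det(C) ≠ 0, rank(C) = 3 and the system is completely controllable.

360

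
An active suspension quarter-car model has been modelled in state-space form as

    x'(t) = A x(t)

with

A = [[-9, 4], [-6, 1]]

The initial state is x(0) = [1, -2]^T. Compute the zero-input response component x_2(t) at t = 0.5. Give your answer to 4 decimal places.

det(sI - A) = s^2 - (tr A)s + det A, with tr A = (-9) + 1 = -8 and det A = (-9)·1 - 4·(-6) = -9 - (-24) = 15.
So p(s) = det(sI - A) = s^2 + 8s + 15.
Factor s^2 + 8s + 15: two numbers with sum -8 and product 15 are -3 and -5, so s^2 + 8s + 15 = (s + 3)(s + 5).
Hence p(s) = (s + 3) (s + 5), with roots -5, -3.
The eigenvalues -5, -3 are distinct and real, so A is diagonalisable and x(t) = e^{At} x(0) = V diag(e^{λ_i t}) V^{-1} x(0), where the columns of V are the eigenvectors.
λ = -5: A - (-5)I = [[-4, 4], [-6, 6]]. Row 1 gives (-4)·v1 + 4·v2 = 0, so take v_1 = [-1, -1]^T.
λ = -3: A - (-3)I = [[-6, 4], [-6, 4]]. Row 1 gives (-6)·v1 + 4·v2 = 0, so take v_2 = [-2, -3]^T.
V = [v_1 v_2] = [[-1, -2], [-1, -3]] has det V = 1, so V^{-1} = adj(V)/det V = [[-3, 2], [1, -1]].
Modal coordinates z(0) = V^{-1} x(0): (-3)·1 + 2·(-2) = -7; 1·1 + (-1)·(-2) = 3; so z(0) = [-7, 3]^T.
x_2(t) = Σ_i (v_i)_2 · z_i(0) · e^{λ_i t} (row 2 of V times the modal terms).
x_2(0.5) = (-1)·(-7)·e^{-5·0.5} + (-3)·3·e^{-3·0.5} = 7·0.082085 + (-9)·0.223130 = -1.4336.

-1.4336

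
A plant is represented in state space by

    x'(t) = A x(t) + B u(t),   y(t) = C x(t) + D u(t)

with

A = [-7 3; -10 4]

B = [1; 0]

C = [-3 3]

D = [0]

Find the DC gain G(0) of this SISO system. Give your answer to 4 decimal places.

-9.0000

G(0) = C(-A)^{-1}B + D = -C A^{-1} B + D.
det A = 2, so A^{-1} = (1/2)·adj(A) = [[2, -3/2], [5, -7/2]]
A^{-1} B = [2, 5]^T
C A^{-1} B = 9
G(0) = D - C A^{-1} B = 0 - (9) = -9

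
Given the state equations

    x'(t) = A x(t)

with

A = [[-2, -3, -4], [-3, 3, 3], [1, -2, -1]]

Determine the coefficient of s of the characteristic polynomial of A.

Expand det(sI - A) for the 3×3 matrix.
p(s) = s^3 - 6s + 18.
(Check: constant term = det(-A) = (-1)^3 det A = 18; coefficient of s^2 = -tr A = 0.)
The coefficient of s is -6.

-6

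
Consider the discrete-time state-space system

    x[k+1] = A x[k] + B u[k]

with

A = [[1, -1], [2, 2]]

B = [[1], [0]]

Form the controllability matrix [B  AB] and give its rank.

2

AB = [[1], [2]]
Controllability matrix C = [B  AB] = [[1, 1], [0, 2]]
det(C) = 1·2 - 1·0 = 2 - 0 = 2 ≠ 0, so rank(C) = 2.
rank(C) = 2 = n, so the pair (A, B) is completely controllable.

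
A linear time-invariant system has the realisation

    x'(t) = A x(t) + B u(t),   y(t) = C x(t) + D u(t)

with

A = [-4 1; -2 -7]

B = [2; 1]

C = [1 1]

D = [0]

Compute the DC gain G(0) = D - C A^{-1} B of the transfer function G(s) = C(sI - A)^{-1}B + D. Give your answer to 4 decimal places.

G(0) = C(-A)^{-1}B + D = -C A^{-1} B + D.
det A = 30, so A^{-1} = (1/30)·adj(A) = [[-7/30, -1/30], [1/15, -2/15]]
A^{-1} B = [-1/2, 0]^T
C A^{-1} B = -1/2
G(0) = D - C A^{-1} B = 0 - (-1/2) = 1/2 ≈ 0.5000

0.5000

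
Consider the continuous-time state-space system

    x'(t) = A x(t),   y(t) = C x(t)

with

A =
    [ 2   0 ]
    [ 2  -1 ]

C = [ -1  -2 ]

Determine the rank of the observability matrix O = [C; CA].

2

CA = [[-6, 2]]
Observability matrix O = [C; CA] = [[-1, -2], [-6, 2]]
det(O) = (-1)·2 - (-2)·(-6) = -2 - 12 = -14 ≠ 0, so rank(O) = 2.
rank(O) = 2 = n, so the pair (A, C) is completely observable.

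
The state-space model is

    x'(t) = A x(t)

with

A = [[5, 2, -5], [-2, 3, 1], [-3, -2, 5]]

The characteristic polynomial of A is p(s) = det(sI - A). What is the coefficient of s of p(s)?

46

Expand det(sI - A) for the 3×3 matrix.
p(s) = s^3 - 13s^2 + 46s - 34.
(Check: constant term = det(-A) = (-1)^3 det A = -34; coefficient of s^2 = -tr A = -13.)
The coefficient of s is 46.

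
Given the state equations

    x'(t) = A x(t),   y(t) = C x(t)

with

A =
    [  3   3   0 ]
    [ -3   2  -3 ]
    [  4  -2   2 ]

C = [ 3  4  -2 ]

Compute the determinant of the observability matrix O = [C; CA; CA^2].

-3775

CA = [[-11, 21, -16]]
CA^2 = [[-160, 41, -95]]
Observability matrix O = [C; CA; CA^2] = [[3, 4, -2], [-11, 21, -16], [-160, 41, -95]]
Expanding along the first row, det(O) = 3·(21·(-95) - (-16)·41) - 4·((-11)·(-95) - (-16)·(-160)) + (-2)·((-11)·41 - 21·(-160)) = 3·(-1339) - 4·(-1515) + (-2)·2909 = -3775
Since det(O) ≠ 0, rank(O) = 3 and the system is completely observable.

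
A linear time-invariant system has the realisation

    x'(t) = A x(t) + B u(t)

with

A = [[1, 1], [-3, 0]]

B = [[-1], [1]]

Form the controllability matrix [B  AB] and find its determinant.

-3

AB = [[0], [3]]
Controllability matrix C = [B  AB] = [[-1, 0], [1, 3]]
det(C) = (-1)·3 - 0·1 = -3 - 0 = -3
Since det(C) ≠ 0, rank(C) = 2 and the system is completely controllable.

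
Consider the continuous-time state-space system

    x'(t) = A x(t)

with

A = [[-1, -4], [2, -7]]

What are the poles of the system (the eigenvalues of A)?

det(sI - A) = s^2 - (tr A)s + det A, with tr A = (-1) + (-7) = -8 and det A = (-1)·(-7) - (-4)·2 = 7 - (-8) = 15.
So p(s) = det(sI - A) = s^2 + 8s + 15.
Factor s^2 + 8s + 15: two numbers with sum -8 and product 15 are -3 and -5, so s^2 + 8s + 15 = (s + 3)(s + 5).
Hence p(s) = (s + 3) (s + 5), with roots -5, -3.
All eigenvalues have negative real part, so the system is asymptotically stable.

-5, -3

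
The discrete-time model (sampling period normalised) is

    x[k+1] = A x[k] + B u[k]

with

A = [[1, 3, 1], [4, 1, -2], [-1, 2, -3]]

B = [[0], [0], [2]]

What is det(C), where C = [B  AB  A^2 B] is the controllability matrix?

AB = [[2], [-4], [-6]]
A^2B = [[-16], [16], [8]]
Controllability matrix C = [B  AB  A^2B] = [[0, 2, -16], [0, -4, 16], [2, -6, 8]]
Expanding along the first row, det(C) = 0·((-4)·8 - 16·(-6)) - 2·(0·8 - 16·2) + (-16)·(0·(-6) - (-4)·2) = 0·64 - 2·(-32) + (-16)·8 = -64
Since det(C) ≠ 0, rank(C) = 3 and the system is completely controllable.

-64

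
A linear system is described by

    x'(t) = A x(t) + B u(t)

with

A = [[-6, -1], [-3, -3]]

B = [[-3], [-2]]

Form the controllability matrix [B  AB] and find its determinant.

AB = [[20], [15]]
Controllability matrix C = [B  AB] = [[-3, 20], [-2, 15]]
det(C) = (-3)·15 - 20·(-2) = -45 - (-40) = -5
Since det(C) ≠ 0, rank(C) = 2 and the system is completely controllable.

-5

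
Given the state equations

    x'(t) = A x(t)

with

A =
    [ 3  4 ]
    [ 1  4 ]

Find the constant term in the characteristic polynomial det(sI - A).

8

For a 2×2 matrix, det(sI - A) = s^2 - (tr A)s + det A.
tr A = 7, det A = 8.
So p(s) = s^2 - 7s + 8.
The constant term is 8.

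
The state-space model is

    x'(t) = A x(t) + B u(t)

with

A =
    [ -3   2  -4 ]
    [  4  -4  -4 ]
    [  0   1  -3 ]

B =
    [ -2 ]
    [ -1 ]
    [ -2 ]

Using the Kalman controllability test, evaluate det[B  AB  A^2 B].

AB = [[12], [4], [5]]
A^2B = [[-48], [12], [-11]]
Controllability matrix C = [B  AB  A^2B] = [[-2, 12, -48], [-1, 4, 12], [-2, 5, -11]]
Expanding along the first row, det(C) = (-2)·(4·(-11) - 12·5) - 12·((-1)·(-11) - 12·(-2)) + (-48)·((-1)·5 - 4·(-2)) = (-2)·(-104) - 12·35 + (-48)·3 = -356
Since det(C) ≠ 0, rank(C) = 3 and the system is completely controllable.

-356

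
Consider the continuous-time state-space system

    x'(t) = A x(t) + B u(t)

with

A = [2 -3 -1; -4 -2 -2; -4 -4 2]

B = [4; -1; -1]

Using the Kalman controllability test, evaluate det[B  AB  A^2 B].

1332

AB = [[12], [-12], [-14]]
A^2B = [[74], [4], [-28]]
Controllability matrix C = [B  AB  A^2B] = [[4, 12, 74], [-1, -12, 4], [-1, -14, -28]]
Expanding along the first row, det(C) = 4·((-12)·(-28) - 4·(-14)) - 12·((-1)·(-28) - 4·(-1)) + 74·((-1)·(-14) - (-12)·(-1)) = 4·392 - 12·32 + 74·2 = 1332
Since det(C) ≠ 0, rank(C) = 3 and the system is completely controllable.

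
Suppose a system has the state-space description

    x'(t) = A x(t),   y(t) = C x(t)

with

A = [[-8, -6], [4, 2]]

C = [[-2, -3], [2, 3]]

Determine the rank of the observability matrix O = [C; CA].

CA = [[4, 6], [-4, -6]]
Observability matrix O = [C; CA] = [[-2, -3], [2, 3], [4, 6], [-4, -6]]
Every row of O is a scalar multiple of row 1 = [-2, -3] (multipliers 1, -1, -2, 2), so the rows span a one-dimensional space.
O ≠ 0, hence rank(O) = 1.
rank(O) = 1 < n = 2, so the pair (A, C) is not completely observable.

1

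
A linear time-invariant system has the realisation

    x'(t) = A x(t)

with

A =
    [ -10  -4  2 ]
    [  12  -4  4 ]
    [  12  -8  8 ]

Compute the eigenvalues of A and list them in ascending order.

det(sI - A) = s^3 - (tr A)s^2 + (M11 + M22 + M33)s - det A, where Mii is the 2×2 principal minor of A obtained by deleting row i and column i.
tr A = (-10) + (-4) + 8 = -6; M11 = (-4)·8 - 4·(-8) = -32 - (-32) = 0; M22 = (-10)·8 - 2·12 = -80 - 24 = -104; M33 = (-10)·(-4) - (-4)·12 = 40 - (-48) = 88; sum of minors = -16.
det A = (-10)·((-4)·8 - 4·(-8)) - (-4)·(12·8 - 4·12) + 2·(12·(-8) - (-4)·12) = (-10)·0 - (-4)·48 + 2·(-48) = 96.
So p(s) = det(sI - A) = s^3 + 6s^2 - 16s - 96.
Rational-root test: any integer root divides -96. Testing small divisors, s = -4 works: p(-4) = -64 + 96 + 64 + (-96) = 0, so (s + 4) is a factor.
Dividing, p(s) = (s + 4)(s^2 + 2s - 24).
Factor s^2 + 2s - 24: two numbers with sum -2 and product -24 are 4 and -6, so s^2 + 2s - 24 = (s - 4)(s + 6).
Hence p(s) = (s - 4) (s + 4) (s + 6), with roots -6, -4, 4.
At least one eigenvalue has non-negative real part, so the system is not asymptotically stable.

-6, -4, 4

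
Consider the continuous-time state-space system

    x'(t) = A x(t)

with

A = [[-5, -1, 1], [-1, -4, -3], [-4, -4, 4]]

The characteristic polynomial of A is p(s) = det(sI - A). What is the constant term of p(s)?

-112

Expand det(sI - A) for the 3×3 matrix.
p(s) = s^3 + 5s^2 - 25s - 112.
(Check: constant term = det(-A) = (-1)^3 det A = -112; coefficient of s^2 = -tr A = 5.)
The constant term is -112.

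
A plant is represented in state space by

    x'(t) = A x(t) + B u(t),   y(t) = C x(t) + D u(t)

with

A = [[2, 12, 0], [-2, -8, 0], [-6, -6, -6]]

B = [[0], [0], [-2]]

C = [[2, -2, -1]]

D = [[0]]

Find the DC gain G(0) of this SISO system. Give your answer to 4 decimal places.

G(0) = C(-A)^{-1}B + D = -C A^{-1} B + D.
det A = -48, so A^{-1} = (1/-48)·adj(A) = [[-1, -3/2, 0], [1/4, 1/4, 0], [3/4, 5/4, -1/6]]
A^{-1} B = [0, 0, 1/3]^T
C A^{-1} B = -1/3
G(0) = D - C A^{-1} B = 0 - (-1/3) = 1/3 ≈ 0.3333

0.3333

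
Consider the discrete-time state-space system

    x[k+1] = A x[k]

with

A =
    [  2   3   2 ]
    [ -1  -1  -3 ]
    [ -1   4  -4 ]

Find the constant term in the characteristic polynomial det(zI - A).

-19

Expand det(zI - A) for the 3×3 matrix.
p(z) = z^3 + 3z^2 + 11z - 19.
(Check: constant term = det(-A) = (-1)^3 det A = -19; coefficient of z^2 = -tr A = 3.)
The constant term is -19.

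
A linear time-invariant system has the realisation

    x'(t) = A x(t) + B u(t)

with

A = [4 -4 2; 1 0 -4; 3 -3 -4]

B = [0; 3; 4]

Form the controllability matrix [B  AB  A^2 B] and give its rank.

3

AB = [[-4], [-16], [-25]]
A^2B = [[-2], [96], [136]]
Controllability matrix C = [B  AB  A^2B] = [[0, -4, -2], [3, -16, 96], [4, -25, 136]]
det(C) = 0·((-16)·136 - 96·(-25)) - (-4)·(3·136 - 96·4) + (-2)·(3·(-25) - (-16)·4) = 0·224 - (-4)·24 + (-2)·(-11) = 118 ≠ 0, so rank(C) = 3.
rank(C) = 3 = n, so the pair (A, B) is completely controllable.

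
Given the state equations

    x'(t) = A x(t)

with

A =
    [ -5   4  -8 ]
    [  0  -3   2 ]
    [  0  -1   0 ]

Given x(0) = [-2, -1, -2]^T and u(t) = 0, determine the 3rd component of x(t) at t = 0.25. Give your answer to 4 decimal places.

-1.7299

det(sI - A) = s^3 - (tr A)s^2 + (M11 + M22 + M33)s - det A, where Mii is the 2×2 principal minor of A obtained by deleting row i and column i.
tr A = (-5) + (-3) + 0 = -8; M11 = (-3)·0 - 2·(-1) = 0 - (-2) = 2; M22 = (-5)·0 - (-8)·0 = 0 - 0 = 0; M33 = (-5)·(-3) - 4·0 = 15 - 0 = 15; sum of minors = 17.
det A = (-5)·((-3)·0 - 2·(-1)) - 4·(0·0 - 2·0) + (-8)·(0·(-1) - (-3)·0) = (-5)·2 - 4·0 + (-8)·0 = -10.
So p(s) = det(sI - A) = s^3 + 8s^2 + 17s + 10.
Rational-root test: any integer root divides 10. Testing small divisors, s = -1 works: p(-1) = -1 + 8 + (-17) + 10 = 0, so (s + 1) is a factor.
Dividing, p(s) = (s + 1)(s^2 + 7s + 10).
Factor s^2 + 7s + 10: two numbers with sum -7 and product 10 are -2 and -5, so s^2 + 7s + 10 = (s + 2)(s + 5).
Hence p(s) = (s + 1) (s + 2) (s + 5), with roots -5, -2, -1.
The eigenvalues -5, -2, -1 are distinct and real, so A is diagonalisable and x(t) = e^{At} x(0) = V diag(e^{λ_i t}) V^{-1} x(0), where the columns of V are the eigenvectors.
λ = -5: A - (-5)I = [[0, 4, -8], [0, 2, 2], [0, -1, 5]]. v must be orthogonal to every row; (row 1) × (row 2) = [24, 0, 0], so take v_1 = [1, 0, 0]^T.
λ = -2: A - (-2)I = [[-3, 4, -8], [0, -1, 2], [0, -1, 2]]. v must be orthogonal to every row; (row 1) × (row 2) = [0, 6, 3], so take v_2 = [0, 2, 1]^T.
λ = -1: A - (-1)I = [[-4, 4, -8], [0, -2, 2], [0, -1, 1]]. v must be orthogonal to every row; (row 1) × (row 2) = [-8, 8, 8], so take v_3 = [-1, 1, 1]^T.
V = [v_1 v_2 v_3] = [[1, 0, -1], [0, 2, 1], [0, 1, 1]] has det V = 1, so V^{-1} = adj(V)/det V = [[1, -1, 2], [0, 1, -1], [0, -1, 2]].
Modal coordinates z(0) = V^{-1} x(0): 1·(-2) + (-1)·(-1) + 2·(-2) = -5; 0·(-2) + 1·(-1) + (-1)·(-2) = 1; 0·(-2) + (-1)·(-1) + 2·(-2) = -3; so z(0) = [-5, 1, -3]^T.
x_3(t) = Σ_i (v_i)_3 · z_i(0) · e^{λ_i t} (row 3 of V times the modal terms).
x_3(0.25) = 0·(-5)·e^{-5·0.25} + 1·1·e^{-2·0.25} + 1·(-3)·e^{-1·0.25} = 0·0.286505 + 1·0.606531 + (-3)·0.778801 = -1.7299.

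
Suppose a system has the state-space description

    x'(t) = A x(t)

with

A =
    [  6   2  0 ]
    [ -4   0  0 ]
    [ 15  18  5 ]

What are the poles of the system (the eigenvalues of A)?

2, 4, 5

det(sI - A) = s^3 - (tr A)s^2 + (M11 + M22 + M33)s - det A, where Mii is the 2×2 principal minor of A obtained by deleting row i and column i.
tr A = 6 + 0 + 5 = 11; M11 = 0·5 - 0·18 = 0 - 0 = 0; M22 = 6·5 - 0·15 = 30 - 0 = 30; M33 = 6·0 - 2·(-4) = 0 - (-8) = 8; sum of minors = 38.
det A = 6·(0·5 - 0·18) - 2·((-4)·5 - 0·15) + 0·((-4)·18 - 0·15) = 6·0 - 2·(-20) + 0·(-72) = 40.
So p(s) = det(sI - A) = s^3 - 11s^2 + 38s - 40.
Rational-root test: any integer root divides -40. Testing small divisors, s = 2 works: p(2) = 8 + (-44) + 76 + (-40) = 0, so (s - 2) is a factor.
Dividing, p(s) = (s - 2)(s^2 - 9s + 20).
Factor s^2 - 9s + 20: two numbers with sum 9 and product 20 are 5 and 4, so s^2 - 9s + 20 = (s - 5)(s - 4).
Hence p(s) = (s - 5) (s - 4) (s - 2), with roots 2, 4, 5.
At least one eigenvalue has non-negative real part, so the system is not asymptotically stable.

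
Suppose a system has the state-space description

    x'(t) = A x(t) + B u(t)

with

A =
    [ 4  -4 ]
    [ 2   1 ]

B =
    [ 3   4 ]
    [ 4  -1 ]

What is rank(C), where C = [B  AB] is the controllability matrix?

AB = [[-4, 20], [10, 7]]
Controllability matrix C = [B  AB] = [[3, 4, -4, 20], [4, -1, 10, 7]]
Take the 2×2 submatrix of C formed by columns 1, 2: [[3, 4], [4, -1]]. Its determinant is 3·(-1) - 4·4 = -3 - 16 = -19 ≠ 0.
So rank(C) ≥ 2; since C has 2 rows, rank(C) = 2.
rank(C) = 2 = n, so the pair (A, B) is completely controllable.

2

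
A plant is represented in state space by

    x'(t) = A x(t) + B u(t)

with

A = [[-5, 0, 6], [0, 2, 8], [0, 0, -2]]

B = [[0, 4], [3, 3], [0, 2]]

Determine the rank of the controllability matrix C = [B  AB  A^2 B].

2

AB = [[0, -8], [6, 22], [0, -4]]
A^2B = [[0, 16], [12, 12], [0, 8]]
Controllability matrix C = [B  AB  A^2B] = [[0, 4, 0, -8, 0, 16], [3, 3, 6, 22, 12, 12], [0, 2, 0, -4, 0, 8]]
The rows r1, r2, r3 of C are linearly dependent: -r1 + 2·r3 = 0 (check each entry), so rank(C) ≤ 2.
The 2×2 minor from rows 1, 2, columns 1, 2 is 0·3 - 4·3 = 0 - 12 = -12 ≠ 0, so rank(C) = 2.
rank(C) = 2 < n = 3, so the pair (A, B) is not completely controllable.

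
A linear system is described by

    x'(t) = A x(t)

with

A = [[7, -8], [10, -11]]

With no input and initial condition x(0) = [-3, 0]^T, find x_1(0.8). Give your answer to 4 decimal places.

-5.6513

det(sI - A) = s^2 - (tr A)s + det A, with tr A = 7 + (-11) = -4 and det A = 7·(-11) - (-8)·10 = -77 - (-80) = 3.
So p(s) = det(sI - A) = s^2 + 4s + 3.
Factor s^2 + 4s + 3: two numbers with sum -4 and product 3 are -1 and -3, so s^2 + 4s + 3 = (s + 1)(s + 3).
Hence p(s) = (s + 1) (s + 3), with roots -3, -1.
The eigenvalues -3, -1 are distinct and real, so A is diagonalisable and x(t) = e^{At} x(0) = V diag(e^{λ_i t}) V^{-1} x(0), where the columns of V are the eigenvectors.
λ = -3: A - (-3)I = [[10, -8], [10, -8]]. Row 1 gives 10·v1 + (-8)·v2 = 0, so take v_1 = [-4, -5]^T.
λ = -1: A - (-1)I = [[8, -8], [10, -10]]. Row 1 gives 8·v1 + (-8)·v2 = 0, so take v_2 = [1, 1]^T.
V = [v_1 v_2] = [[-4, 1], [-5, 1]] has det V = 1, so V^{-1} = adj(V)/det V = [[1, -1], [5, -4]].
Modal coordinates z(0) = V^{-1} x(0): 1·(-3) + (-1)·0 = -3; 5·(-3) + (-4)·0 = -15; so z(0) = [-3, -15]^T.
x_1(t) = Σ_i (v_i)_1 · z_i(0) · e^{λ_i t} (row 1 of V times the modal terms).
x_1(0.8) = (-4)·(-3)·e^{-3·0.8} + 1·(-15)·e^{-1·0.8} = 12·0.090718 + (-15)·0.449329 = -5.6513.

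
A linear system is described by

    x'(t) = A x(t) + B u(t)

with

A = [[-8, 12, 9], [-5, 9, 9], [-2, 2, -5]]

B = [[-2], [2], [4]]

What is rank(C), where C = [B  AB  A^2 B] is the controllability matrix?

AB = [[76], [64], [-12]]
A^2B = [[52], [88], [36]]
Controllability matrix C = [B  AB  A^2B] = [[-2, 76, 52], [2, 64, 88], [4, -12, 36]]
The rows r1, r2, r3 of C are linearly dependent: r1 - r2 + r3 = 0 (check each entry), so rank(C) ≤ 2.
The 2×2 minor from rows 1, 2, columns 1, 2 is (-2)·64 - 76·2 = -128 - 152 = -280 ≠ 0, so rank(C) = 2.
rank(C) = 2 < n = 3, so the pair (A, B) is not completely controllable.

2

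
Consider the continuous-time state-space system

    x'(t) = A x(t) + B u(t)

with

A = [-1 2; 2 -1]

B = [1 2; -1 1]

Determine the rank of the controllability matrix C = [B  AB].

2

AB = [[-3, 0], [3, 3]]
Controllability matrix C = [B  AB] = [[1, 2, -3, 0], [-1, 1, 3, 3]]
Take the 2×2 submatrix of C formed by columns 1, 2: [[1, 2], [-1, 1]]. Its determinant is 1·1 - 2·(-1) = 1 - (-2) = 3 ≠ 0.
So rank(C) ≥ 2; since C has 2 rows, rank(C) = 2.
rank(C) = 2 = n, so the pair (A, B) is completely controllable.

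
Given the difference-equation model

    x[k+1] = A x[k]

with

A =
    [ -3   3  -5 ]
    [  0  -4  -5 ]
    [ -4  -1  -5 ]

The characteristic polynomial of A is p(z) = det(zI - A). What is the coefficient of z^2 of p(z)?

Expand det(zI - A) for the 3×3 matrix.
p(z) = z^3 + 12z^2 + 22z - 95.
(Check: constant term = det(-A) = (-1)^3 det A = -95; coefficient of z^2 = -tr A = 12.)
The coefficient of z^2 is 12.

12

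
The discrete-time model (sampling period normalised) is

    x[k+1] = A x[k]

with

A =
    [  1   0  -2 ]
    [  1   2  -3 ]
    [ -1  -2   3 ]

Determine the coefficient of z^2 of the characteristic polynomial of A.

-6

Expand det(zI - A) for the 3×3 matrix.
p(z) = z^3 - 6z^2 + 3z.
(Check: constant term = det(-A) = (-1)^3 det A = 0; coefficient of z^2 = -tr A = -6.)
The coefficient of z^2 is -6.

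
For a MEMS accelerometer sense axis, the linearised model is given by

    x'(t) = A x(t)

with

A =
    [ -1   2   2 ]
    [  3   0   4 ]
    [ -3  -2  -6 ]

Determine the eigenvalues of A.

-4, -2, -1

det(sI - A) = s^3 - (tr A)s^2 + (M11 + M22 + M33)s - det A, where Mii is the 2×2 principal minor of A obtained by deleting row i and column i.
tr A = (-1) + 0 + (-6) = -7; M11 = 0·(-6) - 4·(-2) = 0 - (-8) = 8; M22 = (-1)·(-6) - 2·(-3) = 6 - (-6) = 12; M33 = (-1)·0 - 2·3 = 0 - 6 = -6; sum of minors = 14.
det A = (-1)·(0·(-6) - 4·(-2)) - 2·(3·(-6) - 4·(-3)) + 2·(3·(-2) - 0·(-3)) = (-1)·8 - 2·(-6) + 2·(-6) = -8.
So p(s) = det(sI - A) = s^3 + 7s^2 + 14s + 8.
Rational-root test: any integer root divides 8. Testing small divisors, s = -1 works: p(-1) = -1 + 7 + (-14) + 8 = 0, so (s + 1) is a factor.
Dividing, p(s) = (s + 1)(s^2 + 6s + 8).
Factor s^2 + 6s + 8: two numbers with sum -6 and product 8 are -2 and -4, so s^2 + 6s + 8 = (s + 2)(s + 4).
Hence p(s) = (s + 1) (s + 2) (s + 4), with roots -4, -2, -1.
All eigenvalues have negative real part, so the system is asymptotically stable.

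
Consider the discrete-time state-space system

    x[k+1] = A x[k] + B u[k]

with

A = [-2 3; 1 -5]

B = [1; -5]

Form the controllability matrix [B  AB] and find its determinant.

-59

AB = [[-17], [26]]
Controllability matrix C = [B  AB] = [[1, -17], [-5, 26]]
det(C) = 1·26 - (-17)·(-5) = 26 - 85 = -59
Since det(C) ≠ 0, rank(C) = 2 and the system is completely controllable.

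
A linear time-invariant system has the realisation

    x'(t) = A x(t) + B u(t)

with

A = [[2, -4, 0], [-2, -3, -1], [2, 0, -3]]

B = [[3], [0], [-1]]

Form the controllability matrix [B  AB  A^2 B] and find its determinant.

AB = [[6], [-5], [9]]
A^2B = [[32], [-6], [-15]]
Controllability matrix C = [B  AB  A^2B] = [[3, 6, 32], [0, -5, -6], [-1, 9, -15]]
Expanding along the first row, det(C) = 3·((-5)·(-15) - (-6)·9) - 6·(0·(-15) - (-6)·(-1)) + 32·(0·9 - (-5)·(-1)) = 3·129 - 6·(-6) + 32·(-5) = 263
Since det(C) ≠ 0, rank(C) = 3 and the system is completely controllable.

263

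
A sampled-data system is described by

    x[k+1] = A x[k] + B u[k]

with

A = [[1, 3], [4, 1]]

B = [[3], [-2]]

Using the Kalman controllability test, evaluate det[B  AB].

24

AB = [[-3], [10]]
Controllability matrix C = [B  AB] = [[3, -3], [-2, 10]]
det(C) = 3·10 - (-3)·(-2) = 30 - 6 = 24
Since det(C) ≠ 0, rank(C) = 2 and the system is completely controllable.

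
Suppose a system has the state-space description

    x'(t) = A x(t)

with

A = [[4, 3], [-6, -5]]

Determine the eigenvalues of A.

det(sI - A) = s^2 - (tr A)s + det A, with tr A = 4 + (-5) = -1 and det A = 4·(-5) - 3·(-6) = -20 - (-18) = -2.
So p(s) = det(sI - A) = s^2 + s - 2.
Factor s^2 + s - 2: two numbers with sum -1 and product -2 are 1 and -2, so s^2 + s - 2 = (s - 1)(s + 2).
Hence p(s) = (s - 1) (s + 2), with roots -2, 1.
At least one eigenvalue has non-negative real part, so the system is not asymptotically stable.

-2, 1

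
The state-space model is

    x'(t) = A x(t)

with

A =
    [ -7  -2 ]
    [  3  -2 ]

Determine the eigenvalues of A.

-5, -4

det(sI - A) = s^2 - (tr A)s + det A, with tr A = (-7) + (-2) = -9 and det A = (-7)·(-2) - (-2)·3 = 14 - (-6) = 20.
So p(s) = det(sI - A) = s^2 + 9s + 20.
Factor s^2 + 9s + 20: two numbers with sum -9 and product 20 are -4 and -5, so s^2 + 9s + 20 = (s + 4)(s + 5).
Hence p(s) = (s + 4) (s + 5), with roots -5, -4.
All eigenvalues have negative real part, so the system is asymptotically stable.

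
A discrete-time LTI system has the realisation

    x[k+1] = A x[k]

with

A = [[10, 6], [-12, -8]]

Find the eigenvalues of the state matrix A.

-2, 4

det(zI - A) = z^2 - (tr A)z + det A, with tr A = 10 + (-8) = 2 and det A = 10·(-8) - 6·(-12) = -80 - (-72) = -8.
So p(z) = det(zI - A) = z^2 - 2z - 8.
Factor z^2 - 2z - 8: two numbers with sum 2 and product -8 are 4 and -2, so z^2 - 2z - 8 = (z - 4)(z + 2).
Hence p(z) = (z - 4) (z + 2), with roots -2, 4.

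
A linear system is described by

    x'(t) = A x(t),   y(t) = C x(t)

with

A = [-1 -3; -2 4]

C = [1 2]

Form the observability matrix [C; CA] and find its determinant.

CA = [[-5, 5]]
Observability matrix O = [C; CA] = [[1, 2], [-5, 5]]
det(O) = 1·5 - 2·(-5) = 5 - (-10) = 15
Since det(O) ≠ 0, rank(O) = 2 and the system is completely observable.

15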